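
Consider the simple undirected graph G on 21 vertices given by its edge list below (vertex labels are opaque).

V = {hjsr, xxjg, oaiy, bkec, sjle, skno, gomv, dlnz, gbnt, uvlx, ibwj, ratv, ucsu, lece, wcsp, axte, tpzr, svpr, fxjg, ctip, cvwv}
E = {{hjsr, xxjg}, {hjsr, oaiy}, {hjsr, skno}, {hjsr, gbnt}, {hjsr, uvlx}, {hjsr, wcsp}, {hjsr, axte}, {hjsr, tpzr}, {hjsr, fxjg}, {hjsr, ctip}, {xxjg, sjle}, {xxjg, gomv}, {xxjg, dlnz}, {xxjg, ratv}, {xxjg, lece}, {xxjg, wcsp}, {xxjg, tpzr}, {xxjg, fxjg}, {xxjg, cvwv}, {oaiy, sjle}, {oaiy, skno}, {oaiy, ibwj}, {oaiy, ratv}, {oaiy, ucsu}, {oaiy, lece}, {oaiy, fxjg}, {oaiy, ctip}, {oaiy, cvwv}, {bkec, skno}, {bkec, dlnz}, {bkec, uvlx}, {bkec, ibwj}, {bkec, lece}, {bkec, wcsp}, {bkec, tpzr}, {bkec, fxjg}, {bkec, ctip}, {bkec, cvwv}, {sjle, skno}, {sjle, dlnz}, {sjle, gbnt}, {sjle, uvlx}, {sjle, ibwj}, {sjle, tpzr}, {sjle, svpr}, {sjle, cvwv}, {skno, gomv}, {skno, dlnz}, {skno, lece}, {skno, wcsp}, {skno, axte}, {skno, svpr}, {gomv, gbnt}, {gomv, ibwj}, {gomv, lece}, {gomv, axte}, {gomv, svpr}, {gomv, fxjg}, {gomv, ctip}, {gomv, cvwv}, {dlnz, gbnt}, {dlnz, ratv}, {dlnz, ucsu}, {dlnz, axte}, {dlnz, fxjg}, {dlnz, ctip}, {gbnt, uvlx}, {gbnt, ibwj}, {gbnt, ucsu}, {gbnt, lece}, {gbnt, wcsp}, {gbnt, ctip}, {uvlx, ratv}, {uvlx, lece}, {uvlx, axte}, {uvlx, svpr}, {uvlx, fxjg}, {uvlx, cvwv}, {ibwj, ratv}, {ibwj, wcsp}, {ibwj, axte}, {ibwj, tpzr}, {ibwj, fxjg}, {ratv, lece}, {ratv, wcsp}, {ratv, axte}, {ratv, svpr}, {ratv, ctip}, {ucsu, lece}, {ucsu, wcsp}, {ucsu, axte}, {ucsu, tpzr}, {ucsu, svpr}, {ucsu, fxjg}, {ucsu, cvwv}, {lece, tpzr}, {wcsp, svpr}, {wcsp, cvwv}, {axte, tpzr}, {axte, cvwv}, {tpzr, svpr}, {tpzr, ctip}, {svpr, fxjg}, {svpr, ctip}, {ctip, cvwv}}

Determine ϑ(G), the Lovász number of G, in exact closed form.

deg(gomv) = 10; N(gomv) = {xxjg, skno, gbnt, ibwj, lece, axte, svpr, fxjg, ctip, cvwv}.
Vertex fxjg has 10 neighbors: hjsr, xxjg, oaiy, bkec, gomv, dlnz, uvlx, ibwj, ucsu, svpr.
N(dlnz) = {xxjg, bkec, sjle, skno, gbnt, ratv, ucsu, axte, fxjg, ctip}, |N(dlnz)| = 10.
deg(lece) = 10; N(lece) = {xxjg, oaiy, bkec, skno, gomv, gbnt, uvlx, ratv, ucsu, tpzr}.
Every vertex has degree 10 (N=21); this is K(7,2), the Kneser graph.
Distinct eigenvalues (to 4 d.p.): [10.0, 1.0, -4.0].
Lovász: ϑ = −21(-4)/(10+-1*(-4)) = 6.
ϑ(G) ≈ 6.000000.

6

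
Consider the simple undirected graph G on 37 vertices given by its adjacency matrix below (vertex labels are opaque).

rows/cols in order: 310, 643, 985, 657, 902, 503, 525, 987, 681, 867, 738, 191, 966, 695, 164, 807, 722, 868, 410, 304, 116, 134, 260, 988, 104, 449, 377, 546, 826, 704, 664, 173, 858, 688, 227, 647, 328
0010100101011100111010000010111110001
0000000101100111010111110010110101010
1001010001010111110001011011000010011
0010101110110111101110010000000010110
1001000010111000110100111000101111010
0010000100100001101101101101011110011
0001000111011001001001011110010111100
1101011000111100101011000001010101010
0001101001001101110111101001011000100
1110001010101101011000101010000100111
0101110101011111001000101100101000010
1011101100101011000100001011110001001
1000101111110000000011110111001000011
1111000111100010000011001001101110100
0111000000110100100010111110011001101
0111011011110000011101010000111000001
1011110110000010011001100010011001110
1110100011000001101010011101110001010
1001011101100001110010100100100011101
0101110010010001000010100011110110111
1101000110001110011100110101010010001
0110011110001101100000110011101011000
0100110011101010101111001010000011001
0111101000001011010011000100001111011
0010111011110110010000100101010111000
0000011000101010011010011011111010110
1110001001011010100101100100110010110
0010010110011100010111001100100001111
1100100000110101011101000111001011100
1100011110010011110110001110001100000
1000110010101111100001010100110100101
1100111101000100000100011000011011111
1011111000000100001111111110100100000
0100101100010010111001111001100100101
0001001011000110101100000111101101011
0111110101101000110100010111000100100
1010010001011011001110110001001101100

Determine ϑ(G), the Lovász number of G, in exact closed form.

sqrt(37)

N(134) = {643, 985, 503, 525, 987, 681, 966, 695, 807, 722, 260, 988, 377, 546, 826, 664, 858, 688}, |N(134)| = 18.
deg(525) = 18; N(525) = {657, 987, 681, 867, 191, 966, 807, 410, 134, 988, 104, 449, 377, 704, 173, 858, 688, 227}.
deg(704) = 18; N(704) = {310, 643, 503, 525, 987, 681, 191, 164, 807, 722, 868, 304, 116, 104, 449, 377, 664, 173}.
N(902) = {310, 657, 681, 738, 191, 966, 722, 868, 304, 260, 988, 104, 826, 664, 173, 858, 688, 647}, |N(902)| = 18.
deg(v) = 18 for all v (|V|=37); SR(37,18,8,9) — a Paley graph.
Distinct eigenvalues (to 5 d.p.): [18.0, 2.54138, -3.54138].
Lovász: ϑ = −37(-sqrt(37)/2 - 1/2)/(18+-(-sqrt(37)/2 - 1/2)) = sqrt(37).
ϑ(G) ≈ 6.08276253.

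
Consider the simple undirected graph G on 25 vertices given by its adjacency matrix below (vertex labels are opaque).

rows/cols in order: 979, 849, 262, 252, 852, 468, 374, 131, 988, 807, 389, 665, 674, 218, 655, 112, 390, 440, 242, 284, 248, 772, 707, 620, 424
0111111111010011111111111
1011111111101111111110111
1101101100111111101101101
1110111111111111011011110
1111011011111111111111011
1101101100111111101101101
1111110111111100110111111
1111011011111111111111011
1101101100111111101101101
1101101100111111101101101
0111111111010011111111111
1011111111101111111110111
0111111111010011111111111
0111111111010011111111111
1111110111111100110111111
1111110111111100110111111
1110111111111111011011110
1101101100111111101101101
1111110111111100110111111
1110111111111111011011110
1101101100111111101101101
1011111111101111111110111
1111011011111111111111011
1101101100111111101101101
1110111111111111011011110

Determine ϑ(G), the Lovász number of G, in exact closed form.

Vertex 772 has 22 neighbors: 979, 262, 252, 852, 468, 374, 131, 988, 807, 389, 674, 218, 655, 112, 390, 440, 242, 284, 248, 707, 620, 424.
Vertex 620 has 18 neighbors: 979, 849, 252, 852, 374, 131, 389, 665, 674, 218, 655, 112, 390, 242, 284, 772, 707, 424.
deg(988) = 18; N(988) = {979, 849, 252, 852, 374, 131, 389, 665, 674, 218, 655, 112, 390, 242, 284, 772, 707, 424}.
N(374) = {979, 849, 262, 252, 852, 468, 131, 988, 807, 389, 665, 674, 218, 390, 440, 284, 248, 772, 707, 620, 424}, |N(374)| = 21.
K_{7,4,4,4,3,3} (perfect); ϑ(G) = α(G) = max{7,4,4,4,3,3} = 7.
= 7.0000… (decimal).
Sandwich: α(G)=7 ≤ ϑ(G)=7 ≤ χ(Ḡ)=7 (collapsed).

7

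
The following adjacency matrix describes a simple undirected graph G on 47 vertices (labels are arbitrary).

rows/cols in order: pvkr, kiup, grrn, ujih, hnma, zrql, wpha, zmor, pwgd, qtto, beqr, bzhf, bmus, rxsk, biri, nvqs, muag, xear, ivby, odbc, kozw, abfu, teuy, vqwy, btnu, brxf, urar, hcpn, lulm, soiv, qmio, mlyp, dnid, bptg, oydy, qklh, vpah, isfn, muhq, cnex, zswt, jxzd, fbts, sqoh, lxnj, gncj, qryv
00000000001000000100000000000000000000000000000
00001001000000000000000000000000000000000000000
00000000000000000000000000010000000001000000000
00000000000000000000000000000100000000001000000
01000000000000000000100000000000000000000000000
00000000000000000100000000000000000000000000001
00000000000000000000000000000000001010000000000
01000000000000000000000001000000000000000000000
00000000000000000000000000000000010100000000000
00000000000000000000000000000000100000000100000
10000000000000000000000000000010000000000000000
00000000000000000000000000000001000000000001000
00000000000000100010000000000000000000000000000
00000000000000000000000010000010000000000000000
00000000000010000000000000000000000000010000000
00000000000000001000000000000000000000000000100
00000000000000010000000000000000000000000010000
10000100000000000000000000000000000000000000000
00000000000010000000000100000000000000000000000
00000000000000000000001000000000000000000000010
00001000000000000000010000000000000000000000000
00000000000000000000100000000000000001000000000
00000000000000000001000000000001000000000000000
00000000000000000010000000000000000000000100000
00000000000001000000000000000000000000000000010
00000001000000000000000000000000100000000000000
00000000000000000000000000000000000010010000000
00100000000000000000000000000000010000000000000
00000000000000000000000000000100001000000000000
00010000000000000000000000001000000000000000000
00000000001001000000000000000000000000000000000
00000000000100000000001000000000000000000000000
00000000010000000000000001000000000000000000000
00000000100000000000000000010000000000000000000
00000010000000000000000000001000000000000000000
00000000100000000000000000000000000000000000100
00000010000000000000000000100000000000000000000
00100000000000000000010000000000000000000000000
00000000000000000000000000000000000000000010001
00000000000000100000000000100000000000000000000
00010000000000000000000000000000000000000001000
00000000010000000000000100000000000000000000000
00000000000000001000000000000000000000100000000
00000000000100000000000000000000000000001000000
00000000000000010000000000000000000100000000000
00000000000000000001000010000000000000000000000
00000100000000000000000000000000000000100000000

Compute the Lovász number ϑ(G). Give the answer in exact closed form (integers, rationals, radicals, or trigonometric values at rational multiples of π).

N(pvkr) = {beqr, xear}, |N(pvkr)| = 2.
Vertex muag has 2 neighbors: nvqs, fbts.
deg(sqoh) = 2; N(sqoh) = {bzhf, zswt}.
Vertex qmio has 2 neighbors: beqr, rxsk.
deg(v) = 2 for all v (|V|=47); a single 47-cycle (edge-transitive).
A has 24 distinct eigenvalues ≈ [2.0, 1.98215, 1.92894, 1.8413, 1.7208, 1.5696, 1.39038, 1.18636, 0.96116, 0.71882, 0.46364, 0.20019, -0.06683, -0.33266, -0.59255, -0.84187, -1.07616, -1.29126, -1.4833, -1.64888, -1.78504, -1.88934, -1.95992, -1.99553].
Lovász (edge-transitive): ϑ = −47·(-2*cos(pi/47))/((2)−(-2*cos(pi/47))) = 47*cos(pi/47)/(cos(pi/47) + 1).
≈ 23.47373149 (to 8 d.p.).
Lovász sandwich 23 ≤ 47*cos(pi/47)/(cos(pi/47) + 1) ≤ 24: both strict.

47*cos(pi/47)/(cos(pi/47) + 1)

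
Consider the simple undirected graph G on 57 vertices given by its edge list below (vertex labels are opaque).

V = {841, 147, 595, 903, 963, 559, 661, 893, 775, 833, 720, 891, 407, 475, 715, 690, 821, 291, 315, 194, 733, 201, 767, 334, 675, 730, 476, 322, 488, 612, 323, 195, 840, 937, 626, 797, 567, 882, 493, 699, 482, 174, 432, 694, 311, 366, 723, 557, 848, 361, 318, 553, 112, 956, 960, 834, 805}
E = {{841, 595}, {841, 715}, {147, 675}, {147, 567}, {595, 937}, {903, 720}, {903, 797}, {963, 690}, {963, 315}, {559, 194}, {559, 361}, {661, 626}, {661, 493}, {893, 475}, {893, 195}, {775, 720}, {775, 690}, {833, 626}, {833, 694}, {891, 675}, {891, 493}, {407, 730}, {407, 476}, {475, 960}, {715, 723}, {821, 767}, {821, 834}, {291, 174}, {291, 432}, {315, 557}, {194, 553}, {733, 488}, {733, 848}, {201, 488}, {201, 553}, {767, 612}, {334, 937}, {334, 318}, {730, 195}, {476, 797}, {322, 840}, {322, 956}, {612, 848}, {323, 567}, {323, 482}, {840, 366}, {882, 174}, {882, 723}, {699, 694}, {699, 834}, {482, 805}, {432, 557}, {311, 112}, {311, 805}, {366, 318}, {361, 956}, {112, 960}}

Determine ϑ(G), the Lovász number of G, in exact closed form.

deg(482) = 2; N(482) = {323, 805}.
Vertex 733 has 2 neighbors: 488, 848.
Vertex 557 has 2 neighbors: 315, 432.
Vertex 493 has 2 neighbors: 661, 891.
57-vertex 2-regular graph: a single 57-cycle (edge-transitive).
Distinct eigenvalues (to 5 d.p.): [2.0, 1.98786, 1.95159, 1.89163, 1.80871, 1.70384, 1.57828, 1.43357, 1.27145, 1.0939, 0.90307, 0.70128, 0.49097, 0.27471, 0.05511, -0.16516, -0.38342, -0.59703, -0.80339, -1.0, -1.18447, -1.35456, -1.50821, -1.64356, -1.75895, -1.85299, -1.92454, -1.97272, -1.99696].
Lovász (edge-transitive): ϑ = −57·(-2*cos(pi/57))/((2)−(-2*cos(pi/57))) = 57*cos(pi/57)/(cos(pi/57) + 1).
≈ 28.478345168 (to 9 d.p.).
28 ≤ 57*cos(pi/57)/(cos(pi/57) + 1) ≤ 29: both strict.

57*cos(pi/57)/(cos(pi/57) + 1)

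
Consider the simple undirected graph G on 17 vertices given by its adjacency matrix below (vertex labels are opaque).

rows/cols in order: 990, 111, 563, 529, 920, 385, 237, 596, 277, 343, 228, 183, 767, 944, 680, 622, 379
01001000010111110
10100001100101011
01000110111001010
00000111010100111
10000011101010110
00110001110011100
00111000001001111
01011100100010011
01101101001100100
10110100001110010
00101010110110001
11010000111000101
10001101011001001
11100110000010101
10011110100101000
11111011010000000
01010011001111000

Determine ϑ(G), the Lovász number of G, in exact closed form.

Vertex 343 has 8 neighbors: 990, 563, 529, 385, 228, 183, 767, 622.
N(237) = {563, 529, 920, 228, 944, 680, 622, 379}, |N(237)| = 8.
deg(111) = 8; N(111) = {990, 563, 596, 277, 183, 944, 622, 379}.
N(228) = {563, 920, 237, 277, 343, 183, 767, 379}, |N(228)| = 8.
deg(v) = 8 for all v (|V|=17); Paley(17): SR with (k,λ,μ)=(8,3,4).
The 3 distinct eigenvalues: [8.0, 1.562, -2.562].
Lovász (edge-transitive): ϑ = −17·(-sqrt(17)/2 - 1/2)/((8)−(-sqrt(17)/2 - 1/2)) = sqrt(17).
≈ 4.123106 (to 6 d.p.).

sqrt(17)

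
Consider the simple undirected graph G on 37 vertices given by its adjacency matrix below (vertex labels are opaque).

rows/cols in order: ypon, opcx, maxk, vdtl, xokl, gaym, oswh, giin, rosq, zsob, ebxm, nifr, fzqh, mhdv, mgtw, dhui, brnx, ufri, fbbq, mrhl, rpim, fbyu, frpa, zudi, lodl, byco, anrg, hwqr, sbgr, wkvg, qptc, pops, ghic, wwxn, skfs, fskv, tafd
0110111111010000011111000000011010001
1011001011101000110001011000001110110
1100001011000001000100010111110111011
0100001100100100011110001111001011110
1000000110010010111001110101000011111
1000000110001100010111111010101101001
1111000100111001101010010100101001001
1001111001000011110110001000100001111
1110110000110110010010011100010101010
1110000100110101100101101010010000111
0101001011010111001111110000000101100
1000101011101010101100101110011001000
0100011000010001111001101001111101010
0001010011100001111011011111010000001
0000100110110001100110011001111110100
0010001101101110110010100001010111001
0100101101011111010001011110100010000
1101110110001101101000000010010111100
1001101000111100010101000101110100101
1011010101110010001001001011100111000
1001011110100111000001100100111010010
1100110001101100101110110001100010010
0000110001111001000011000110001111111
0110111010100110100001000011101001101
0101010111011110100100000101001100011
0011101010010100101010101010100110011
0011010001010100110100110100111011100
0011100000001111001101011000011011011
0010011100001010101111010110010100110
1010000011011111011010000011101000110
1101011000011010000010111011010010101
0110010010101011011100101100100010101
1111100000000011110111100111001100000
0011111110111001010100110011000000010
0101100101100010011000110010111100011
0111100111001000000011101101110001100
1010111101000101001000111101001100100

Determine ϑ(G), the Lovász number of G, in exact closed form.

Vertex fbbq has 18 neighbors: ypon, vdtl, xokl, oswh, ebxm, nifr, fzqh, mhdv, ufri, mrhl, fbyu, byco, hwqr, sbgr, wkvg, pops, skfs, tafd.
N(brnx) = {opcx, xokl, oswh, giin, zsob, nifr, fzqh, mhdv, mgtw, dhui, ufri, fbyu, zudi, lodl, byco, anrg, sbgr, ghic}, |N(brnx)| = 18.
Vertex tafd has 18 neighbors: ypon, maxk, xokl, gaym, oswh, giin, zsob, mhdv, dhui, fbbq, frpa, zudi, lodl, byco, hwqr, qptc, pops, skfs.
Vertex hwqr has 18 neighbors: maxk, vdtl, xokl, fzqh, mhdv, mgtw, dhui, fbbq, mrhl, fbyu, zudi, lodl, wkvg, qptc, ghic, wwxn, fskv, tafd.
18-regular, N=37; Paley(37): SR with (k,λ,μ)=(18,8,9).
The 3 distinct eigenvalues: [18.0, 2.54138, -3.54138].
ϑ = −N·λ_min/(λ_max−λ_min) = −37·(-sqrt(37)/2 - 1/2)/(18−(-sqrt(37)/2 - 1/2)) = sqrt(37).
Numerically 6.08276.

sqrt(37)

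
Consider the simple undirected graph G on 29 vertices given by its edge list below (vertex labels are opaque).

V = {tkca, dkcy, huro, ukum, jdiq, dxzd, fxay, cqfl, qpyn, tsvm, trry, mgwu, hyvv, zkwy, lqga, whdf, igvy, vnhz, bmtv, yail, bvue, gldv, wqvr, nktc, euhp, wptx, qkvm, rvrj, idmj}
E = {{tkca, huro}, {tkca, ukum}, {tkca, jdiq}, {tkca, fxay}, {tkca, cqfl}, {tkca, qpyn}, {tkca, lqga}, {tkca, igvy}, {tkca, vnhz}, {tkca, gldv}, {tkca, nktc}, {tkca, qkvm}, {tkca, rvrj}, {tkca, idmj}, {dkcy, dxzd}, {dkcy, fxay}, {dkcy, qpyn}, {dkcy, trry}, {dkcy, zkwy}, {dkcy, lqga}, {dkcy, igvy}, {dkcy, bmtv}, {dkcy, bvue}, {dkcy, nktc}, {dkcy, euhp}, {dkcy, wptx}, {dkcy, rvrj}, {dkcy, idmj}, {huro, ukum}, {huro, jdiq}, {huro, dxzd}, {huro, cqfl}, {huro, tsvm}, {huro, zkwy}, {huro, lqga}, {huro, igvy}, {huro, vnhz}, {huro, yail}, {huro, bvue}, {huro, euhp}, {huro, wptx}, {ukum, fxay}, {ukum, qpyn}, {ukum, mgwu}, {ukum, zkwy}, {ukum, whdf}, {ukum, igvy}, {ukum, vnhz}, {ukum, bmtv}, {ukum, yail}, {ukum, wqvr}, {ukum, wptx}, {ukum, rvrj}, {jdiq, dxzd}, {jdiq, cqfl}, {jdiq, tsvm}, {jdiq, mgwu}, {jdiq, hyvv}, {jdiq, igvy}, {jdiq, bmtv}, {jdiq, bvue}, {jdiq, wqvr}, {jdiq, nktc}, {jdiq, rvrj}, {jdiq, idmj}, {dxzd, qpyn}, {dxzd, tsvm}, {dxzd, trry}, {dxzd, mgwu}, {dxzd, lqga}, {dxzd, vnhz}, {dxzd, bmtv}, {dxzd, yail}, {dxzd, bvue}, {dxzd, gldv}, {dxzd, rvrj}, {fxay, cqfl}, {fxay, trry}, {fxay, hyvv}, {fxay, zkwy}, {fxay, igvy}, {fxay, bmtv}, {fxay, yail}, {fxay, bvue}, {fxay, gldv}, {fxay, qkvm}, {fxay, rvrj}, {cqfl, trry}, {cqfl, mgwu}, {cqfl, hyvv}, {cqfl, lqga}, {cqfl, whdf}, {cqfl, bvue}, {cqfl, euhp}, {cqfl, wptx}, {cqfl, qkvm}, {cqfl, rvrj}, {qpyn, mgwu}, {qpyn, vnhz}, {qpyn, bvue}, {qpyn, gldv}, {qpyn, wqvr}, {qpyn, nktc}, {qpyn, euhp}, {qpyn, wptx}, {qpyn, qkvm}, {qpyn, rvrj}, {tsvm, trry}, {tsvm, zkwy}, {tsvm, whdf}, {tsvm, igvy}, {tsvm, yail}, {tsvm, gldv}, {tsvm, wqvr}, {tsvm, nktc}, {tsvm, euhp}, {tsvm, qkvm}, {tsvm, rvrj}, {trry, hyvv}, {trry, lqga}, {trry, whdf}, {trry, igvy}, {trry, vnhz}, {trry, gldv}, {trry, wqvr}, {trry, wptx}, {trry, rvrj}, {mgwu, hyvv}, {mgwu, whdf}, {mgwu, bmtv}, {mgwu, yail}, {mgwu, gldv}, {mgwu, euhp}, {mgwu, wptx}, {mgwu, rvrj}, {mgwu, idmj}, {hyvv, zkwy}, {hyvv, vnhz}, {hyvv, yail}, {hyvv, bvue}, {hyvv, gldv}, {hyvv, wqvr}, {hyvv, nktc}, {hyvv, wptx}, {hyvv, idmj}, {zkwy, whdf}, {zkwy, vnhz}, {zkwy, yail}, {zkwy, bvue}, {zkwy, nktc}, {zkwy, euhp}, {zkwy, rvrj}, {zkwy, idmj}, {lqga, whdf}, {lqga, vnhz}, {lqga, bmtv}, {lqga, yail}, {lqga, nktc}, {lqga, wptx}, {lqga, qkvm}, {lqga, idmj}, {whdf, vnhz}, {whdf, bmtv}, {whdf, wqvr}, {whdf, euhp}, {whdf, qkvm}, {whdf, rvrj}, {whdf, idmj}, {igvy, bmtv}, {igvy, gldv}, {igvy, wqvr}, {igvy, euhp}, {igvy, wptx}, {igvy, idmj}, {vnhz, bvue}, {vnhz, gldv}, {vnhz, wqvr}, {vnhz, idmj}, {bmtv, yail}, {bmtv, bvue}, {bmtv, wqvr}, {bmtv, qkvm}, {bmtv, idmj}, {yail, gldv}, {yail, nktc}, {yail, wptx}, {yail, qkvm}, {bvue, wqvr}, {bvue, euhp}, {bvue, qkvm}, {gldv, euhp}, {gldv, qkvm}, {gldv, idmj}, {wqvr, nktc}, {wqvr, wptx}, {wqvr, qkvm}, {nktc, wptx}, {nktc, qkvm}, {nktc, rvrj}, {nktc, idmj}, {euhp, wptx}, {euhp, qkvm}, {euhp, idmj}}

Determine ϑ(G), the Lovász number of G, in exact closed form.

deg(tkca) = 14; N(tkca) = {huro, ukum, jdiq, fxay, cqfl, qpyn, lqga, igvy, vnhz, gldv, nktc, qkvm, rvrj, idmj}.
deg(mgwu) = 14; N(mgwu) = {ukum, jdiq, dxzd, cqfl, qpyn, hyvv, whdf, bmtv, yail, gldv, euhp, wptx, rvrj, idmj}.
N(tsvm) = {huro, jdiq, dxzd, trry, zkwy, whdf, igvy, yail, gldv, wqvr, nktc, euhp, qkvm, rvrj}, |N(tsvm)| = 14.
Vertex idmj has 14 neighbors: tkca, dkcy, jdiq, mgwu, hyvv, zkwy, lqga, whdf, igvy, vnhz, bmtv, gldv, nktc, euhp.
14-regular, N=29; strongly regular (29,14,6,7).
A has 3 distinct eigenvalues ≈ [14.0, 2.1926, -3.1926].
λ_max=14, λ_min=-sqrt(29)/2 - 1/2; ϑ = −29·λ_min/(λ_max−λ_min) = sqrt(29).
ϑ(G) ≈ 5.3852.

sqrt(29)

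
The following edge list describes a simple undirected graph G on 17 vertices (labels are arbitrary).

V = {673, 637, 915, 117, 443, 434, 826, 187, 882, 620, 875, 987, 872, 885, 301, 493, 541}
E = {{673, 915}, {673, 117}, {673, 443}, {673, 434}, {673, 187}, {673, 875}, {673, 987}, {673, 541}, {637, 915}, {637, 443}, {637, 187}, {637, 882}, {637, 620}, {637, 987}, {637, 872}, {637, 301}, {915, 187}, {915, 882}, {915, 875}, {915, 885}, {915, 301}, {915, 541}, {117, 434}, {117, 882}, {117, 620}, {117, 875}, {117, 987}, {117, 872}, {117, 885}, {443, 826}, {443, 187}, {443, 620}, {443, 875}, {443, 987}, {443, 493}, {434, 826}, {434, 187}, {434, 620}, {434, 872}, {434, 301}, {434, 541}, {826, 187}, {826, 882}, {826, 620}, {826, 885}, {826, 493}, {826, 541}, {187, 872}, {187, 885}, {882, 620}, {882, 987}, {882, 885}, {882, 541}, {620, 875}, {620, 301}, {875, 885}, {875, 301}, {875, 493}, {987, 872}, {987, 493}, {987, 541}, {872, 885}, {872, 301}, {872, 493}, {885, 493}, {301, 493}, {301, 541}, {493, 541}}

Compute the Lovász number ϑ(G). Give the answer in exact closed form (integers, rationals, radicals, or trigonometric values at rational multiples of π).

Vertex 187 has 8 neighbors: 673, 637, 915, 443, 434, 826, 872, 885.
N(301) = {637, 915, 434, 620, 875, 872, 493, 541}, |N(301)| = 8.
Vertex 541 has 8 neighbors: 673, 915, 434, 826, 882, 987, 301, 493.
Vertex 987 has 8 neighbors: 673, 637, 117, 443, 882, 872, 493, 541.
deg(v) = 8 for all v (|V|=17); Paley(17): SR with (k,λ,μ)=(8,3,4).
A has 3 distinct eigenvalues ≈ [8.0, 1.562, -2.562].
ϑ = −N·λ_min/(λ_max−λ_min) = −17·(-sqrt(17)/2 - 1/2)/(8−(-sqrt(17)/2 - 1/2)) = sqrt(17).
Numerically 4.1231056.

sqrt(17)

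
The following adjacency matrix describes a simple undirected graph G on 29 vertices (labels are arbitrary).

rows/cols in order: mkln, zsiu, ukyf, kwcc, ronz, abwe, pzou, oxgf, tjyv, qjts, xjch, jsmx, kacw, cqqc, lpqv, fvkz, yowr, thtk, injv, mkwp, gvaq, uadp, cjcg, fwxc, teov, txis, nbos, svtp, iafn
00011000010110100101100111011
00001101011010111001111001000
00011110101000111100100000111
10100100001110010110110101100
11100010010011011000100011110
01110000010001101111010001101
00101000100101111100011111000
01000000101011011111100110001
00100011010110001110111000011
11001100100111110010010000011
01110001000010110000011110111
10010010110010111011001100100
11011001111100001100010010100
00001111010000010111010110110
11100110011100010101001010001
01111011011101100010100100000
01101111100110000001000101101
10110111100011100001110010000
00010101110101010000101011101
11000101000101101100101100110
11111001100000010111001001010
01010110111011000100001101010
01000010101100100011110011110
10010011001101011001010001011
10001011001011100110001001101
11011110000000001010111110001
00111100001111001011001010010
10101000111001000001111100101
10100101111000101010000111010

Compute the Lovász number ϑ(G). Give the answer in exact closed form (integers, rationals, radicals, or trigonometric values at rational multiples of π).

deg(lpqv) = 14; N(lpqv) = {mkln, zsiu, ukyf, abwe, pzou, qjts, xjch, jsmx, fvkz, thtk, mkwp, cjcg, teov, iafn}.
deg(uadp) = 14; N(uadp) = {zsiu, kwcc, abwe, pzou, tjyv, qjts, xjch, kacw, cqqc, thtk, cjcg, fwxc, txis, svtp}.
deg(ukyf) = 14; N(ukyf) = {kwcc, ronz, abwe, pzou, tjyv, xjch, lpqv, fvkz, yowr, thtk, gvaq, nbos, svtp, iafn}.
Vertex xjch has 14 neighbors: zsiu, ukyf, kwcc, oxgf, kacw, lpqv, fvkz, uadp, cjcg, fwxc, teov, nbos, svtp, iafn.
Every vertex has degree 14 (N=29); strongly regular (29,14,6,7).
Distinct eigenvalues (to 3 d.p.): [14.0, 2.193, -3.193].
With N=29: ϑ(G) = 29·(-(-sqrt(29)/2 - 1/2))/(14−(-sqrt(29)/2 - 1/2)) = sqrt(29).
≈ 5.38516 (to 5 d.p.).

sqrt(29)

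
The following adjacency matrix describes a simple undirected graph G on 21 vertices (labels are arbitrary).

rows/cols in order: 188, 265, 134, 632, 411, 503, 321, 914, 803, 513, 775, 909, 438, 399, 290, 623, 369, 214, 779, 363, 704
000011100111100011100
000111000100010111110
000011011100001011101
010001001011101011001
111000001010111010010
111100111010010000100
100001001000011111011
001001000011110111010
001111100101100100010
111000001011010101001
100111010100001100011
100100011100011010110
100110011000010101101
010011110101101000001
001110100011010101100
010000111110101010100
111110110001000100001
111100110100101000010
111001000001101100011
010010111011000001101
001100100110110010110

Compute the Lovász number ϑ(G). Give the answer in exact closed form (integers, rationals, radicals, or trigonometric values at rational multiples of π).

6

Vertex 914 has 10 neighbors: 134, 503, 775, 909, 438, 399, 623, 369, 214, 363.
deg(214) = 10; N(214) = {188, 265, 134, 632, 321, 914, 513, 438, 290, 363}.
deg(623) = 10; N(623) = {265, 321, 914, 803, 513, 775, 438, 290, 369, 779}.
deg(265) = 10; N(265) = {632, 411, 503, 513, 399, 623, 369, 214, 779, 363}.
deg(v) = 10 for all v (|V|=21); Kneser-type, 2-subsets of [7].
A has 3 distinct eigenvalues ≈ [10.0, 1.0, -4.0].
Lovász (edge-transitive): ϑ = −21·(-4)/((10)−(-4)) = 6.
≈ 6.0000 (to 4 d.p.).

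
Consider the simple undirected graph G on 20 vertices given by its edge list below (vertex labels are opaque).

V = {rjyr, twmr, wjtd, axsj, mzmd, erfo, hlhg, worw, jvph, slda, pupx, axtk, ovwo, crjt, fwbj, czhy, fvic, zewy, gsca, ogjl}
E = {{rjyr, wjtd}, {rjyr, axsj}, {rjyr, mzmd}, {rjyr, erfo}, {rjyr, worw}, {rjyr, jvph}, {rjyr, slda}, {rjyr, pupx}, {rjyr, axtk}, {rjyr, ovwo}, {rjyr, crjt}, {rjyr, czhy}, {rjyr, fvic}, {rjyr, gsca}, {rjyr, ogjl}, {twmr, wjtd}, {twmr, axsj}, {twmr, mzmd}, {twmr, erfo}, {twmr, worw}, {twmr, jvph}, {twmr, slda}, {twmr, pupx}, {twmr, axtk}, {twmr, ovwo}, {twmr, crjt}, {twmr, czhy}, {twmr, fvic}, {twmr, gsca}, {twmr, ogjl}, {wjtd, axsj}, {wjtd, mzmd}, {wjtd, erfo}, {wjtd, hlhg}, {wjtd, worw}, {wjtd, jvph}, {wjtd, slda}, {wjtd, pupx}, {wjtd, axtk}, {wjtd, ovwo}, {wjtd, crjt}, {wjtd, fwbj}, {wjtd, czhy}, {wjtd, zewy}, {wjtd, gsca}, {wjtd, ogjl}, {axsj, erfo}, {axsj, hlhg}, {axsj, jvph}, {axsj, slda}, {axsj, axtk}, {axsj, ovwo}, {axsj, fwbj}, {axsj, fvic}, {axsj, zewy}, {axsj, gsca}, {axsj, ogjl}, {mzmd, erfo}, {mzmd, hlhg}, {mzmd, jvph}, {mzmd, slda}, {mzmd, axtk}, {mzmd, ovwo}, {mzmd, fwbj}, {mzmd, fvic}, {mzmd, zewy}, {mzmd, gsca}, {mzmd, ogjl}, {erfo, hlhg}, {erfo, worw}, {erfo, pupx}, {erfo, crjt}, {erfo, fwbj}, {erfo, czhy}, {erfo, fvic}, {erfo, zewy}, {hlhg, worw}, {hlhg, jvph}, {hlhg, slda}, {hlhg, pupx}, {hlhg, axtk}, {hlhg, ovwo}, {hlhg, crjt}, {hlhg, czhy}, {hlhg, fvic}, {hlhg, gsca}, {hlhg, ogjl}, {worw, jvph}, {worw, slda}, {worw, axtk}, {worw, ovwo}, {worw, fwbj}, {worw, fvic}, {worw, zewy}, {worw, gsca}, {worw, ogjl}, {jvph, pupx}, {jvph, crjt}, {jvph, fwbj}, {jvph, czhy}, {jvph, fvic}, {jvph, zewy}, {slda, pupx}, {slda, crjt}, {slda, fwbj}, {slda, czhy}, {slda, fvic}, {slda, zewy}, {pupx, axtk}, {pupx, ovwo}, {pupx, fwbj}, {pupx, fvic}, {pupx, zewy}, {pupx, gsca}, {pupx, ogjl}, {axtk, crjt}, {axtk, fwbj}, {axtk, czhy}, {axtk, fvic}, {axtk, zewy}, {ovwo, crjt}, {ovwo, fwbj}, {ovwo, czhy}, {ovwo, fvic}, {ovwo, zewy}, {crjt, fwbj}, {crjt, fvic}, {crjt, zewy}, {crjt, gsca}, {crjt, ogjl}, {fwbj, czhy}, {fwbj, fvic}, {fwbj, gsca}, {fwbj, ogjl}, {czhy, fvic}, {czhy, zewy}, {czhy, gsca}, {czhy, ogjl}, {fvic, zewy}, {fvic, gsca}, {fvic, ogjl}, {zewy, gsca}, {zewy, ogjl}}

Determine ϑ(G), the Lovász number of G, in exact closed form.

7

deg(axsj) = 14; N(axsj) = {rjyr, twmr, wjtd, erfo, hlhg, jvph, slda, axtk, ovwo, fwbj, fvic, zewy, gsca, ogjl}.
N(fvic) = {rjyr, twmr, axsj, mzmd, erfo, hlhg, worw, jvph, slda, pupx, axtk, ovwo, crjt, fwbj, czhy, zewy, gsca, ogjl}, |N(fvic)| = 18.
deg(twmr) = 15; N(twmr) = {wjtd, axsj, mzmd, erfo, worw, jvph, slda, pupx, axtk, ovwo, crjt, czhy, fvic, gsca, ogjl}.
deg(erfo) = 13; N(erfo) = {rjyr, twmr, wjtd, axsj, mzmd, hlhg, worw, pupx, crjt, fwbj, czhy, fvic, zewy}.
4 parts of sizes [7, 6, 5, 2]; α(G) = 7 = ϑ (perfect).
ϑ(G) ≈ 7.0000000.
Lovász sandwich 7 ≤ 7 ≤ 7: collapsed.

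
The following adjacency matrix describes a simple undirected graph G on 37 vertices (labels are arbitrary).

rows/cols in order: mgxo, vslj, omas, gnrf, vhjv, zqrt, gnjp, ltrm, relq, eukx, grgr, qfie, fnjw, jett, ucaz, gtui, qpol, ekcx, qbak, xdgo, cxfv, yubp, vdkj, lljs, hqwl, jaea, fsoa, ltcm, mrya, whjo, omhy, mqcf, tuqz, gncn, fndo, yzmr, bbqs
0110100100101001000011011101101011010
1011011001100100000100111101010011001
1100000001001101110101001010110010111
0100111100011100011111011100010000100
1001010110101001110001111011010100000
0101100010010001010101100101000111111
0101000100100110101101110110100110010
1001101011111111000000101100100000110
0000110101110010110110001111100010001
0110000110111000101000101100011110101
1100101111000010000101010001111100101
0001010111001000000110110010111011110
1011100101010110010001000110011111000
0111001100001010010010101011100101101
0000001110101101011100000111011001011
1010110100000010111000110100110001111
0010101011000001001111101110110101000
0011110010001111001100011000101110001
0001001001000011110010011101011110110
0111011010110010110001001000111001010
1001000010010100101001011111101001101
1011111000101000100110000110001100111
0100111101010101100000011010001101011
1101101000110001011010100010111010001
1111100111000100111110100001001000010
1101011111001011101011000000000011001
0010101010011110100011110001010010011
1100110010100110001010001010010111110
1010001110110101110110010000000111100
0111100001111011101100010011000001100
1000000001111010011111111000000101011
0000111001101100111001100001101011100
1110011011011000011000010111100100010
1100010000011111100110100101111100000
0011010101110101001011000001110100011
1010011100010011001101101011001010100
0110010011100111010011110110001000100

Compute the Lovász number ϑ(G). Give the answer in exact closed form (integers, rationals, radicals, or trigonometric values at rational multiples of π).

sqrt(37)

Vertex gnjp has 18 neighbors: vslj, gnrf, ltrm, grgr, jett, ucaz, qpol, qbak, xdgo, yubp, vdkj, lljs, jaea, fsoa, mrya, mqcf, tuqz, yzmr.
deg(vhjv) = 18; N(vhjv) = {mgxo, gnrf, zqrt, ltrm, relq, grgr, fnjw, gtui, qpol, ekcx, yubp, vdkj, lljs, hqwl, fsoa, ltcm, whjo, mqcf}.
deg(gncn) = 18; N(gncn) = {mgxo, vslj, zqrt, qfie, fnjw, jett, ucaz, gtui, qpol, xdgo, cxfv, vdkj, jaea, ltcm, mrya, whjo, omhy, mqcf}.
N(cxfv) = {mgxo, gnrf, relq, qfie, jett, qpol, qbak, yubp, lljs, hqwl, jaea, fsoa, ltcm, mrya, omhy, gncn, fndo, bbqs}, |N(cxfv)| = 18.
deg(v) = 18 for all v (|V|=37); strongly regular (37,18,8,9).
spec(A) ≈ [18.0, 2.541381, -3.541381] (distinct, 6 d.p.).
ϑ = −N·λ_min/(λ_max−λ_min) = −37·(-sqrt(37)/2 - 1/2)/(18−(-sqrt(37)/2 - 1/2)) = sqrt(37).
= 6.08276253… (decimal).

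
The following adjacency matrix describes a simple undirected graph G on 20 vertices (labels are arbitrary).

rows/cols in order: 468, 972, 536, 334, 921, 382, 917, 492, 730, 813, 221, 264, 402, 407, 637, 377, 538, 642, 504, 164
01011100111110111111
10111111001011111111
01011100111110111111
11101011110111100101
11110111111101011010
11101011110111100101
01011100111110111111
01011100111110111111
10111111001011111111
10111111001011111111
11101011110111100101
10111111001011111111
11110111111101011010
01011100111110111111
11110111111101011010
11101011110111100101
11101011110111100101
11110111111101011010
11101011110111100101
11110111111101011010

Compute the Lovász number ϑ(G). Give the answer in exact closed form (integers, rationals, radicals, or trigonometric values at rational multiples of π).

Vertex 642 has 15 neighbors: 468, 972, 536, 334, 382, 917, 492, 730, 813, 221, 264, 407, 377, 538, 504.
deg(917) = 15; N(917) = {972, 334, 921, 382, 730, 813, 221, 264, 402, 637, 377, 538, 642, 504, 164}.
deg(468) = 15; N(468) = {972, 334, 921, 382, 730, 813, 221, 264, 402, 637, 377, 538, 642, 504, 164}.
Vertex 972 has 16 neighbors: 468, 536, 334, 921, 382, 917, 492, 221, 402, 407, 637, 377, 538, 642, 504, 164.
Complete multipartite on [6, 5, 5, 4]: sandwich collapses at ϑ=6.
= 6.00000000… (decimal).
Lovász sandwich 6 ≤ 6 ≤ 6: collapsed.

6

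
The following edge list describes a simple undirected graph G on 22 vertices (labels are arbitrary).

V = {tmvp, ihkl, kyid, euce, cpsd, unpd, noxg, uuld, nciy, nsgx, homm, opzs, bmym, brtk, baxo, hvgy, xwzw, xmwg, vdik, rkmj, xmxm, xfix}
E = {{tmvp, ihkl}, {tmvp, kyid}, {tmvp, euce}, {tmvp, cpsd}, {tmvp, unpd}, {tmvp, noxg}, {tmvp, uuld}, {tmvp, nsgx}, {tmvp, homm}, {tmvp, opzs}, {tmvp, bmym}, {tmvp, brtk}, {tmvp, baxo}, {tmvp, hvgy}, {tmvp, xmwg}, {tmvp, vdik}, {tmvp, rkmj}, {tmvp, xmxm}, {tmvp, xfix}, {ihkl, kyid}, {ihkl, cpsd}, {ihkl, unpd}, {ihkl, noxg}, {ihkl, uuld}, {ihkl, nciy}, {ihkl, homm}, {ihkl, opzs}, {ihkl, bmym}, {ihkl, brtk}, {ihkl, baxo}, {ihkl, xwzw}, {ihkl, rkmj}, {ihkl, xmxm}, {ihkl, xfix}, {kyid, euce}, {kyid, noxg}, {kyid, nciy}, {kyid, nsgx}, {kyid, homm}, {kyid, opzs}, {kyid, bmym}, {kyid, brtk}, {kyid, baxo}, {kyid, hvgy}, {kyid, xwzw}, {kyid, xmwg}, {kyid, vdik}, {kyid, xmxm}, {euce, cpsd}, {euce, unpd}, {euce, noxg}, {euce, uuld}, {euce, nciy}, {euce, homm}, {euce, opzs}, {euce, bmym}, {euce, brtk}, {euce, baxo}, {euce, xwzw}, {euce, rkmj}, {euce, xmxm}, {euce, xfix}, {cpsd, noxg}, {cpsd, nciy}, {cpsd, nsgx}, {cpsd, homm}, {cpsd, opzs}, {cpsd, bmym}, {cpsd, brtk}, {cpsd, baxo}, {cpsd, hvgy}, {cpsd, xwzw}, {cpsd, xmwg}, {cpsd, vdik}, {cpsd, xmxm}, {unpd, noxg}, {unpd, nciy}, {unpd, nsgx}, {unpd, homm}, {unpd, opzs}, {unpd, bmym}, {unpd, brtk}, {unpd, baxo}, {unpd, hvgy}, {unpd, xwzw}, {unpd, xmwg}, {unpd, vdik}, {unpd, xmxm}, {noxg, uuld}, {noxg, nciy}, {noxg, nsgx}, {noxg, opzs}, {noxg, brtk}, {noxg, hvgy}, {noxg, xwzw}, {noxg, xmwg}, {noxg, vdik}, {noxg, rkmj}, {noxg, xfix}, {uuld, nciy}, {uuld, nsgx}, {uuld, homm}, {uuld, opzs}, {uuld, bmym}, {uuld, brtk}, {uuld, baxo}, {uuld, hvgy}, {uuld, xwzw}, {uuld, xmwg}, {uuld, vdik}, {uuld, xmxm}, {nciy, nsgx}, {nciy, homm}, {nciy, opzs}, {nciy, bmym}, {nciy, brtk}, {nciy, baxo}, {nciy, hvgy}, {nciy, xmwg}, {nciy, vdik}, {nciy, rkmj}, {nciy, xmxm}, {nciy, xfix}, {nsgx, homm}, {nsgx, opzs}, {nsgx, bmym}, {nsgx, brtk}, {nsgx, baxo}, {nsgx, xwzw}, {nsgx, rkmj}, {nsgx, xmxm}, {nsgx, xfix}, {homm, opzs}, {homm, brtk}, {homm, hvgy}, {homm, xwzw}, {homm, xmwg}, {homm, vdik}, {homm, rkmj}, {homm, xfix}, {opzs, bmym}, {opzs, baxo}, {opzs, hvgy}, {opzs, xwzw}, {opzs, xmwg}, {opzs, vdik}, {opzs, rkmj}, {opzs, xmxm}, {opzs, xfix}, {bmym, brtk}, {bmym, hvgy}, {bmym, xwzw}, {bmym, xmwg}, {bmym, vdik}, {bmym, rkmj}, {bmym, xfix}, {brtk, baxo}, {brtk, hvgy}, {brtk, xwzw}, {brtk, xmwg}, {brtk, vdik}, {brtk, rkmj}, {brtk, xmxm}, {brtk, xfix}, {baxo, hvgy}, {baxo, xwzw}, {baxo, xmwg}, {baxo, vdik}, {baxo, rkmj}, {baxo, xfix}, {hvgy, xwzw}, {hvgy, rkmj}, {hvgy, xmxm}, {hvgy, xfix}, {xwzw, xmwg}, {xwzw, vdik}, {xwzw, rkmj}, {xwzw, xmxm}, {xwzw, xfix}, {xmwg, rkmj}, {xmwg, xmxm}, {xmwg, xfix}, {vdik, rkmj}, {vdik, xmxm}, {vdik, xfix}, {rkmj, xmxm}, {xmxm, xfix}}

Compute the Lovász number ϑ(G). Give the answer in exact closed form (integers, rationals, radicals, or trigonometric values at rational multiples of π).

6

Vertex tmvp has 19 neighbors: ihkl, kyid, euce, cpsd, unpd, noxg, uuld, nsgx, homm, opzs, bmym, brtk, baxo, hvgy, xmwg, vdik, rkmj, xmxm, xfix.
deg(bmym) = 17; N(bmym) = {tmvp, ihkl, kyid, euce, cpsd, unpd, uuld, nciy, nsgx, opzs, brtk, hvgy, xwzw, xmwg, vdik, rkmj, xfix}.
Vertex opzs has 20 neighbors: tmvp, ihkl, kyid, euce, cpsd, unpd, noxg, uuld, nciy, nsgx, homm, bmym, baxo, hvgy, xwzw, xmwg, vdik, rkmj, xmxm, xfix.
deg(nsgx) = 16; N(nsgx) = {tmvp, kyid, cpsd, unpd, noxg, uuld, nciy, homm, opzs, bmym, brtk, baxo, xwzw, rkmj, xmxm, xfix}.
G = K_{6,6,5,3,2}: α = 6 = χ(Ḡ), so ϑ = 6.
ϑ(G) ≈ 6.0000.
Sandwich: α(G)=6 ≤ ϑ(G)=6 ≤ χ(Ḡ)=6 (collapsed).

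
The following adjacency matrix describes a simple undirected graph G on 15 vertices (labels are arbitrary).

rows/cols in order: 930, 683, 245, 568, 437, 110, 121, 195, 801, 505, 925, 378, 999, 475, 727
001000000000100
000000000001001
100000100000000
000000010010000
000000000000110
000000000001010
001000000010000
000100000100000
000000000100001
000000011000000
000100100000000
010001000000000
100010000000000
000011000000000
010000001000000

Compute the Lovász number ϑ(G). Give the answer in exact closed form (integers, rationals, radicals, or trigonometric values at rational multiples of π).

15*cos(pi/15)/(cos(pi/15) + 1)

Vertex 437 has 2 neighbors: 999, 475.
Vertex 121 has 2 neighbors: 245, 925.
Vertex 505 has 2 neighbors: 195, 801.
N(999) = {930, 437}, |N(999)| = 2.
G on 15 vertices is 2-regular; a single 15-cycle (edge-transitive).
spec(A) ≈ [2.0, 1.82709, 1.33826, 0.61803, -0.20906, -1.0, -1.61803, -1.9563] (distinct, 5 d.p.).
−15·(-2*cos(pi/15)) / ((2)−(-2*cos(pi/15))) = 15*cos(pi/15)/(cos(pi/15) + 1) = ϑ(G).
= 7.4171… (decimal).
Sandwich: α(G)=7 ≤ ϑ(G)=15*cos(pi/15)/(cos(pi/15) + 1) ≤ χ(Ḡ)=8 (both strict).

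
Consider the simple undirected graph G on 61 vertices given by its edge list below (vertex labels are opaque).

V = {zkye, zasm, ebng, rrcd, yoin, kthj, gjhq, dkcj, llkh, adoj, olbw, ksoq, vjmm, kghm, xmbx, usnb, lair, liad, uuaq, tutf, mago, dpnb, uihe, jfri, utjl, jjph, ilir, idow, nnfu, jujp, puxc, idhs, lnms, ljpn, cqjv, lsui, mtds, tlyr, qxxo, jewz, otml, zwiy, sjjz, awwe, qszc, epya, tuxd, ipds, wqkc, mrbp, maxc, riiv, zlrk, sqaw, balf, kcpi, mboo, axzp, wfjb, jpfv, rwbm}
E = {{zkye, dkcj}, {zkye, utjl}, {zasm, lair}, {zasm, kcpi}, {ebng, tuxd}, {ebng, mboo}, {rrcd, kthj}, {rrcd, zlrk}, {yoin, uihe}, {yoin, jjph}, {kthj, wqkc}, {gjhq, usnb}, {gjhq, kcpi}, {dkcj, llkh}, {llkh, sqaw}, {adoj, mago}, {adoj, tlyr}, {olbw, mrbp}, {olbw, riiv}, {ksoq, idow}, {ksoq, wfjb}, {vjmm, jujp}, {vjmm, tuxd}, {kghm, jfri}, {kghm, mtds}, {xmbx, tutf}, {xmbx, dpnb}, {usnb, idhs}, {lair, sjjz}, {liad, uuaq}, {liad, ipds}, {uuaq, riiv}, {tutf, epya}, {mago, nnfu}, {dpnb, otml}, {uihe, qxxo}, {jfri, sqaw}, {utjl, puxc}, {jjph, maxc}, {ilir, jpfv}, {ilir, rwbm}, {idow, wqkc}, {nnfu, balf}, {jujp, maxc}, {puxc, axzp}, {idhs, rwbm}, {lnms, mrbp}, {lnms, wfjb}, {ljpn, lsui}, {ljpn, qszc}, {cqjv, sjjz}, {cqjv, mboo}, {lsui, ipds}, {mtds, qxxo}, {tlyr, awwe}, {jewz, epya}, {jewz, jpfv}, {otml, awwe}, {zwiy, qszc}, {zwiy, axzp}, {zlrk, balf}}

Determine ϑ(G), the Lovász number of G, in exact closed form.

61*cos(pi/61)/(cos(pi/61) + 1)

Vertex tutf has 2 neighbors: xmbx, epya.
N(ebng) = {tuxd, mboo}, |N(ebng)| = 2.
deg(adoj) = 2; N(adoj) = {mago, tlyr}.
deg(jjph) = 2; N(jjph) = {yoin, maxc}.
Every vertex has degree 2 (N=61); a single 61-cycle (edge-transitive).
The 31 distinct eigenvalues: [2.0, 1.9894, 1.95771, 1.90527, 1.83263, 1.74057, 1.63006, 1.50226, 1.35855, 1.20043, 1.02959, 0.84783, 0.65708, 0.45938, 0.2568, 0.0515, -0.15435, -0.35856, -0.55897, -0.75346, -0.93995, -1.11649, -1.28119, -1.4323, -1.56824, -1.68755, -1.78897, -1.87143, -1.93406, -1.97618, -1.99735].
λ_max=2, λ_min=-2*cos(pi/61); ϑ = −61·λ_min/(λ_max−λ_min) = 61*cos(pi/61)/(cos(pi/61) + 1).
Numerically 30.4798.
α=30, χ(Ḡ)=31; ϑ=61*cos(pi/61)/(cos(pi/61) + 1) lies between (both strict).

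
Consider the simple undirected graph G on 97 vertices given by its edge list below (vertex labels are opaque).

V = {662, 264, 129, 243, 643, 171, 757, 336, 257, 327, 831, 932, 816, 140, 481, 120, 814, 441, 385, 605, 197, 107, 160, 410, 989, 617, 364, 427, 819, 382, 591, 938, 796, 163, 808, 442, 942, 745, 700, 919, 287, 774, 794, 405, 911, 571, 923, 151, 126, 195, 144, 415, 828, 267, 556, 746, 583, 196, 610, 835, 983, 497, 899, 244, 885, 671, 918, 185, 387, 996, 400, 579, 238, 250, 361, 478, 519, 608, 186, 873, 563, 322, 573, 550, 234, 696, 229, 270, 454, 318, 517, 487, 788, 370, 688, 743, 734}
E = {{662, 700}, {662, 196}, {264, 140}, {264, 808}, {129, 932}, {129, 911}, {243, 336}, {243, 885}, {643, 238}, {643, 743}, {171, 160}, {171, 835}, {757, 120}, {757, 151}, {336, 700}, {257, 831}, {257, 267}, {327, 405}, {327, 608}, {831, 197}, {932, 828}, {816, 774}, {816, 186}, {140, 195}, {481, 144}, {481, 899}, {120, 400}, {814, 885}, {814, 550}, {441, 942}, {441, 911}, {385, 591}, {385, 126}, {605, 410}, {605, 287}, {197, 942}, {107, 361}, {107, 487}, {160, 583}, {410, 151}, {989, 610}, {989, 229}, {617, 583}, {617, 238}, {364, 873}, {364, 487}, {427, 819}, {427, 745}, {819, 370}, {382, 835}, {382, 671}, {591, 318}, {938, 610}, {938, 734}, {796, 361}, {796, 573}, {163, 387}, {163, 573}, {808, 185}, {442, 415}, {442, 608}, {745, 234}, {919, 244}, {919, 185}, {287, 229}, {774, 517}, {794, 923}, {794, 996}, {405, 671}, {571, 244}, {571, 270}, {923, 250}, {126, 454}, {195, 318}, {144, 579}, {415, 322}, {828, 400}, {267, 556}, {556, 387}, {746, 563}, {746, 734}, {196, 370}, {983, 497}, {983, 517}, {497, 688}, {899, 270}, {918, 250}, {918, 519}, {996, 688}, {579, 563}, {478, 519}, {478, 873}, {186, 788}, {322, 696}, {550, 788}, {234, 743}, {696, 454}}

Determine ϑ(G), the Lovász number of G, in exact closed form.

97*cos(pi/97)/(cos(pi/97) + 1)

Vertex 144 has 2 neighbors: 481, 579.
Vertex 774 has 2 neighbors: 816, 517.
Vertex 267 has 2 neighbors: 257, 556.
Vertex 322 has 2 neighbors: 415, 696.
Regular of degree 2 on 97 vertices: the odd cycle C_{97}.
The 49 distinct eigenvalues: [2.0, 1.9958, 1.9832, 1.9624, 1.9332, 1.896, 1.8508, 1.7979, 1.7374, 1.6697, 1.5949, 1.5134, 1.4256, 1.3318, 1.2325, 1.1279, 1.0186, 0.9051, 0.7878, 0.6671, 0.5437, 0.4179, 0.2905, 0.1618, 0.0324, -0.0971, -0.2262, -0.3544, -0.481, -0.6057, -0.7278, -0.8469, -0.9624, -1.0738, -1.1808, -1.2828, -1.3794, -1.4703, -1.555, -1.6331, -1.7044, -1.7686, -1.8253, -1.8744, -1.9156, -1.9488, -1.9738, -1.9906, -1.999].
Lovász: ϑ = −97(-2*cos(pi/97))/(2+-(-1)*2*cos(pi/97)) = 97*cos(pi/97)/(cos(pi/97) + 1).
Numerically 48.4872792.
Sandwich: α(G)=48 ≤ ϑ(G)=97*cos(pi/97)/(cos(pi/97) + 1) ≤ χ(Ḡ)=49 (both strict).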